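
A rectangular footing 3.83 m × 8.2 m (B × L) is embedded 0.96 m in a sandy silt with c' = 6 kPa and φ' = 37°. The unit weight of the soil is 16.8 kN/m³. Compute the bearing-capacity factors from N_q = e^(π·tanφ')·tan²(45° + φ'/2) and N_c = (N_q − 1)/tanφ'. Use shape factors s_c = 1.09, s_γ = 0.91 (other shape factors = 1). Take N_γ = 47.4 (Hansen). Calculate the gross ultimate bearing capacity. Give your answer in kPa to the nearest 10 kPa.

tan37° = 0.7536, so N_q = e^(π×0.7536)·tan²(63.5°) = 10.669 × 4.023 = 42.92.
N_c = (42.92 − 1)/tan37° = 55.63.
Overburden at base level: q = 16.8 × 0.96 = 16.128 kPa.
Cohesion term c·N_c·s_c = 6 × 55.63 × 1.09 = 363.82 kPa; surcharge term q·N_q = 16.128 × 42.92 = 692.21 kPa; self-weight term 0.5·γ·B·N_γ·s_γ = 0.5 × 16.8 × 3.83 × 47.4 × 0.91 = 1387.7 kPa.
q_ult = 363.82 + 692.21 + 1387.7 = 2443.7 kPa.

q_ult ≈ 2440 kPa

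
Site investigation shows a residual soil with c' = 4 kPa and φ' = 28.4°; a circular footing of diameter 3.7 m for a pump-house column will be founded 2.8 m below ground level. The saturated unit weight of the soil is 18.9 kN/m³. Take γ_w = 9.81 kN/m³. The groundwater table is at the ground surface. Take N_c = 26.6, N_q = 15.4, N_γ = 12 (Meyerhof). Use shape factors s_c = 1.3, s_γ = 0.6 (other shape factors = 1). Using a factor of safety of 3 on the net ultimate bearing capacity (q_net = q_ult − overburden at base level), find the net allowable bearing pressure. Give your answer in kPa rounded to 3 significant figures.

With the water table at the surface the whole profile is submerged: γ' = 18.9 − 9.81 = 9.09 kN/m³, so q = γ'·D_f = 25.452 kPa; the same γ' applies in the ½γBN_γ term.
q_ult = c·N_c·s_c + q·N_q + 0.5·γ·B·N_γ·s_γ
     = 4 × 26.6 × 1.3 + 25.452 × 15.4 + 0.5 × 9.09 × 3.7 × 12 × 0.6
     = 138.32 + 391.96 + 121.08 = 651.36 kPa.
q_net = 651.36 − 25.452 = 625.91 kPa.
q_all(net) = 625.91 / 3 = 208.64 kPa.

q_all(net) ≈ 209 kPa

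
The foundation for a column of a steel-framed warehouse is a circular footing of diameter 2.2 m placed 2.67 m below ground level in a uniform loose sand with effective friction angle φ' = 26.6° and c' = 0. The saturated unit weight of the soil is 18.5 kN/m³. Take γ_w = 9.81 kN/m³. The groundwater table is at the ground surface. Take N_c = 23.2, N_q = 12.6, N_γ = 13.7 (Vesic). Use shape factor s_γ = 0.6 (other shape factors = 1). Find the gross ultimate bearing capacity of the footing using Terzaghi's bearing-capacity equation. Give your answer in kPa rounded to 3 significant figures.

Water table at ground surface, so effective unit weight γ' = 18.5 − 9.81 = 8.69 kN/m³ is used throughout; overburden q = 8.69 × 2.67 = 23.202 kPa; the same γ' applies in the ½γBN_γ term.
Surcharge term q·N_q = 23.202 × 12.6 = 292.35 kPa; self-weight term 0.5·γ·B·N_γ·s_γ = 0.5 × 8.69 × 2.2 × 13.7 × 0.6 = 78.575 kPa.
q_ult = 292.35 + 78.575 = 370.92 kPa.

q_ult ≈ 371 kPa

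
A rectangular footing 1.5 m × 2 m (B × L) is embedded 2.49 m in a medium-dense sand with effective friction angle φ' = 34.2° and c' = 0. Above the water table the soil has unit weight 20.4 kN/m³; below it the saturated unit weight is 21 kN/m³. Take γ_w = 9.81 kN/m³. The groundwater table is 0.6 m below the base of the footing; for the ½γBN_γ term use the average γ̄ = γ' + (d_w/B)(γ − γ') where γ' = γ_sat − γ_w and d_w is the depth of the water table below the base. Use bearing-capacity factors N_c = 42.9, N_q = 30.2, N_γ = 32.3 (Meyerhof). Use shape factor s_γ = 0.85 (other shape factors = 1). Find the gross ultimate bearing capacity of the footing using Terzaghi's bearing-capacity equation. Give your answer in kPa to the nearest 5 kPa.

q_ult ≈ 1840 kPa

q = γ·D_f = 20.4 × 2.49 = 50.796 kPa.
γ' = 11.19 kN/m³; averaging over the depth B below the base, γ̄ = γ' + (d_w/B)(γ − γ') = 14.874 kN/m³.
q·N_q = 50.796 × 30.2 = 1534 kPa
0.5·γ·B·N_γ·s_γ = 0.5 × 14.874 × 1.5 × 32.3 × 0.85 = 306.27 kPa
q_ult = 1534 + 306.27 = 1840.3 kPa.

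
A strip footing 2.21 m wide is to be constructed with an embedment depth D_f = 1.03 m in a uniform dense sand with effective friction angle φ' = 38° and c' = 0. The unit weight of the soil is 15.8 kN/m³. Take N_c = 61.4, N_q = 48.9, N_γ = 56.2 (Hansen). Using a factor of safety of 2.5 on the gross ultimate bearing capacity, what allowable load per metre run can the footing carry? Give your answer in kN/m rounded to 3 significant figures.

q = γ·D_f = 15.8 × 1.03 = 16.274 kPa.
q·N_q = 16.274 × 48.9 = 795.8 kPa
0.5·γ·B·N_γ = 0.5 × 15.8 × 2.21 × 56.2 = 981.2 kPa
q_ult = 795.8 + 981.2 = 1777 kPa.
Gross allowable pressure q_all = 1777 / 2.5 = 710.8 kPa.
Allowable wall load = q_all × B = 710.8 × 2.21 = 1570.9 kN per metre run.

≈ 1570 kN/m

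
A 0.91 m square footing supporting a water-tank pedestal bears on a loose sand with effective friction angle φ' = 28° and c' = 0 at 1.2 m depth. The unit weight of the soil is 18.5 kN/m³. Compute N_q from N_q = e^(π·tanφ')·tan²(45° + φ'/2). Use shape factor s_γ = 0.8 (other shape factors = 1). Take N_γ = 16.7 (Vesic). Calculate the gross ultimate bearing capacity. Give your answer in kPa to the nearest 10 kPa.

q_ult ≈ 440 kPa

tan28° = 0.5317, so N_q = e^(π×0.5317)·tan²(59°) = 5.314 × 2.77 = 14.72.
Effective surcharge at the founding depth q = γ·D_f = 18.5 × 1.2 = 22.2 kPa.
q_ult = q·N_q + 0.5·γ·B·N_γ·s_γ
     = 22.2 × 14.72 + 0.5 × 18.5 × 0.91 × 16.7 × 0.8
     = 326.78 + 112.46 = 439.24 kPa.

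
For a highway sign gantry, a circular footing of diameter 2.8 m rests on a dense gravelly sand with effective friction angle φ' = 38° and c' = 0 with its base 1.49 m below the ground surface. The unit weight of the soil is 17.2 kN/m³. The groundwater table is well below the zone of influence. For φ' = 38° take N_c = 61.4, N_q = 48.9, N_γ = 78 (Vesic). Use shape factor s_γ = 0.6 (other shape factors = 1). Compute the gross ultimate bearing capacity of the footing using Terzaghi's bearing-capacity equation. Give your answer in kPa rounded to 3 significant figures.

q_ult ≈ 2380 kPa

q = γ·D_f = 17.2 × 1.49 = 25.628 kPa.
q·N_q = 25.628 × 48.9 = 1253.2 kPa
0.5·γ·B·N_γ·s_γ = 0.5 × 17.2 × 2.8 × 78 × 0.6 = 1126.9 kPa
q_ult = 1253.2 + 1126.9 = 2380.2 kPa.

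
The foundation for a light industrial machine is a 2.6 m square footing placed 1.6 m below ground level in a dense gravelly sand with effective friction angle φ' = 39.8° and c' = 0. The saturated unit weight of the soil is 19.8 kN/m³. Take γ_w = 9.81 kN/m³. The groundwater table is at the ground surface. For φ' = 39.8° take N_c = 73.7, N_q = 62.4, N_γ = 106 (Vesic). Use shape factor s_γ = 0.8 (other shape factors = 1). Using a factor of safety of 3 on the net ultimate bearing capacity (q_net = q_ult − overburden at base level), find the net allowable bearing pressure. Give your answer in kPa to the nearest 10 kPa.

q_all(net) ≈ 690 kPa

With the water table at the surface the whole profile is submerged: γ' = 19.8 − 9.81 = 9.99 kN/m³, so q = γ'·D_f = 15.984 kPa; the same γ' applies in the ½γBN_γ term.
q_ult = q·N_q + 0.5·γ·B·N_γ·s_γ
     = 15.984 × 62.4 + 0.5 × 9.99 × 2.6 × 106 × 0.8
     = 997.4 + 1101.3 = 2098.7 kPa.
q_net = 2098.7 − 15.984 = 2082.7 kPa.
q_all(net) = 2082.7 / 3 = 694.24 kPa.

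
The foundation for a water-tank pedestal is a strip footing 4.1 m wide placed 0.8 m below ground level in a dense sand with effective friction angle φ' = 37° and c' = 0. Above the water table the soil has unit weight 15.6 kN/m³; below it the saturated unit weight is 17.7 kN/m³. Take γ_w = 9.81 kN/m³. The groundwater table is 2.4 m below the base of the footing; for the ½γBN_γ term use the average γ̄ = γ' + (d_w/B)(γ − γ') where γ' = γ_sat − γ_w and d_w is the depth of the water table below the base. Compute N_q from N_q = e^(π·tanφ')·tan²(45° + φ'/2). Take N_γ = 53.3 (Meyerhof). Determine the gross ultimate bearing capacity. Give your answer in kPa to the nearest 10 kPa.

tan37° = 0.7536, so N_q = e^(π×0.7536)·tan²(63.5°) = 10.669 × 4.023 = 42.92.
Effective surcharge at the founding depth q = γ·D_f = 15.6 × 0.8 = 12.48 kPa.
With d_w = 2.4 m < B, γ̄ = 7.89 + (2.4/4.1) × (15.6 − 7.89) = 12.403 kN/m³.
q_ult = q·N_q + 0.5·γ·B·N_γ
     = 12.48 × 42.92 + 0.5 × 12.403 × 4.1 × 53.3
     = 535.64 + 1355.2 = 1890.9 kPa.

q_ult ≈ 1890 kPa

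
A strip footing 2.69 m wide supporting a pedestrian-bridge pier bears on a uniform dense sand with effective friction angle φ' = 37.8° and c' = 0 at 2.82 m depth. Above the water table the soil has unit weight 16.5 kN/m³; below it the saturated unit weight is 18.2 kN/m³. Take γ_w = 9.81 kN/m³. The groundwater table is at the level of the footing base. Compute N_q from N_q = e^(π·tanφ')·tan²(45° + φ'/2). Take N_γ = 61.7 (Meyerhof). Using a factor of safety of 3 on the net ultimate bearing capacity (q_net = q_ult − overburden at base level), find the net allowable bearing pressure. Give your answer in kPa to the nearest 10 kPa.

N_q = e^(π·tan37.8°)·tan²(63.9°) = 47.66.
Effective surcharge at the founding depth q = γ·D_f = 16.5 × 2.82 = 46.53 kPa.
The water table coincides with the base, so in the self-weight term γ → γ' = 8.39 kN/m³.
q_ult = q·N_q + 0.5·γ·B·N_γ
     = 46.53 × 47.655 + 0.5 × 8.39 × 2.69 × 61.7
     = 2217.4 + 696.26 = 2913.7 kPa.
q_net = 2913.7 − 46.53 = 2867.1 kPa.
q_all(net) = 2867.1 / 3 = 955.71 kPa.

q_all(net) ≈ 960 kPa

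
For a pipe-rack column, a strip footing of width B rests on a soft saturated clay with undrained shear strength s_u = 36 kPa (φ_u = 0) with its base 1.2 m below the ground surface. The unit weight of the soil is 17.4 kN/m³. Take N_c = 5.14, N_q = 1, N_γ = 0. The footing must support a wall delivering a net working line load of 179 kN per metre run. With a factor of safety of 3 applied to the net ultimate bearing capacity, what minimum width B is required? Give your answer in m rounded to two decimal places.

Effective surcharge at the founding depth q = γ·D_f = 17.4 × 1.2 = 20.88 kPa.
q_ult = c·N_c + q·N_q
     = 36 × 5.14 + 20.88 × 1
     = 185.04 + 20.88 = 205.92 kPa.
For φ = 0 the ½γBN_γ term vanishes, so q_ult is independent of B. q_net = 205.92 − 20.88 = 185.04 kPa; q_all(net) = 185.04/3 = 61.68 kPa.
Required width B = w / q_all(net) = 179 / 61.68 = 2.902 m.

B = 2.90 m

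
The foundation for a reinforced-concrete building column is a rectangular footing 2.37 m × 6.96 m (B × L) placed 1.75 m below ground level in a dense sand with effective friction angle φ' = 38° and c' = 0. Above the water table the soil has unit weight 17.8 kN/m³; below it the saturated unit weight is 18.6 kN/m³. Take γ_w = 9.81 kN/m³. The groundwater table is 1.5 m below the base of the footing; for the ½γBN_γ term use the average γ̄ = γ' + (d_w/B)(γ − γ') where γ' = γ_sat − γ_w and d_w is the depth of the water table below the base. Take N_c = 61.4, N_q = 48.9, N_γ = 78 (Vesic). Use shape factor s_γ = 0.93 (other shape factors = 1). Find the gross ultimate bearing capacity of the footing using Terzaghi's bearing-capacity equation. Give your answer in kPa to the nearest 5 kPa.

q_ult ≈ 2770 kPa

Effective surcharge at the founding depth q = γ·D_f = 17.8 × 1.75 = 31.15 kPa.
With d_w = 1.5 m < B, γ̄ = 8.79 + (1.5/2.37) × (17.8 − 8.79) = 14.493 kN/m³.
q_ult = q·N_q + 0.5·γ·B·N_γ·s_γ
     = 31.15 × 48.9 + 0.5 × 14.493 × 2.37 × 78 × 0.93
     = 1523.2 + 1245.8 = 2769 kPa.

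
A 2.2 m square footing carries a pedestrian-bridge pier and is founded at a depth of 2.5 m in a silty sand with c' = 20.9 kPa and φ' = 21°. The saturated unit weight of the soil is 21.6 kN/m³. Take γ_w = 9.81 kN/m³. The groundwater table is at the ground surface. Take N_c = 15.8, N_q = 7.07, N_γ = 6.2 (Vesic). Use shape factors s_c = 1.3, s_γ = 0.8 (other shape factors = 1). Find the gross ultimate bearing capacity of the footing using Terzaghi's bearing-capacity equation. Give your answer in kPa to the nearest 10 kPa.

Water table at ground surface, so effective unit weight γ' = 21.6 − 9.81 = 11.79 kN/m³ is used throughout; overburden q = 11.79 × 2.5 = 29.475 kPa; the same γ' applies in the ½γBN_γ term.
Cohesion term c·N_c·s_c = 20.9 × 15.8 × 1.3 = 429.29 kPa; surcharge term q·N_q = 29.475 × 7.07 = 208.39 kPa; self-weight term 0.5·γ·B·N_γ·s_γ = 0.5 × 11.79 × 2.2 × 6.2 × 0.8 = 64.326 kPa.
q_ult = 429.29 + 208.39 + 64.326 = 702 kPa.

q_ult ≈ 700 kPa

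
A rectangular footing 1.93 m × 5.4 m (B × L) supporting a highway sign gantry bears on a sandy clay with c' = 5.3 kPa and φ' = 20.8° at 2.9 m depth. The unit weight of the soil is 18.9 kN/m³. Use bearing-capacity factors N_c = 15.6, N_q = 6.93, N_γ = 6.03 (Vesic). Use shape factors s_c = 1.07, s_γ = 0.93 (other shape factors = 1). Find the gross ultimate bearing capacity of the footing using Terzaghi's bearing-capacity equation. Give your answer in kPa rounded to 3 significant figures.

q_ult ≈ 571 kPa

q = γ·D_f = 18.9 × 2.9 = 54.81 kPa.
c·N_c·s_c = 5.3 × 15.6 × 1.07 = 88.468 kPa
q·N_q = 54.81 × 6.93 = 379.83 kPa
0.5·γ·B·N_γ·s_γ = 0.5 × 18.9 × 1.93 × 6.03 × 0.93 = 102.28 kPa
q_ult = 88.468 + 379.83 + 102.28 = 570.58 kPa.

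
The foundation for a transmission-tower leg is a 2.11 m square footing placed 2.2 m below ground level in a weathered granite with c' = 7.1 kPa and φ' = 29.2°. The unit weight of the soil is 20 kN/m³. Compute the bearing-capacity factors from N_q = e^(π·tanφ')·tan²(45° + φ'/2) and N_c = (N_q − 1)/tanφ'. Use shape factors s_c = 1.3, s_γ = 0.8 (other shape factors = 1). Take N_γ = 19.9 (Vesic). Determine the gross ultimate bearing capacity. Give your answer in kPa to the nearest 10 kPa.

tan29.2° = 0.5589, so N_q = e^(π×0.5589)·tan²(59.6°) = 5.788 × 2.905 = 16.82.
N_c = (16.82 − 1)/tan29.2° = 28.3.
Effective surcharge at the founding depth q = γ·D_f = 20 × 2.2 = 44 kPa.
q_ult = c·N_c·s_c + q·N_q + 0.5·γ·B·N_γ·s_γ
     = 7.1 × 28.298 × 1.3 + 44 × 16.815 + 0.5 × 20 × 2.11 × 19.9 × 0.8
     = 261.19 + 739.86 + 335.91 = 1337 kPa.

q_ult ≈ 1340 kPa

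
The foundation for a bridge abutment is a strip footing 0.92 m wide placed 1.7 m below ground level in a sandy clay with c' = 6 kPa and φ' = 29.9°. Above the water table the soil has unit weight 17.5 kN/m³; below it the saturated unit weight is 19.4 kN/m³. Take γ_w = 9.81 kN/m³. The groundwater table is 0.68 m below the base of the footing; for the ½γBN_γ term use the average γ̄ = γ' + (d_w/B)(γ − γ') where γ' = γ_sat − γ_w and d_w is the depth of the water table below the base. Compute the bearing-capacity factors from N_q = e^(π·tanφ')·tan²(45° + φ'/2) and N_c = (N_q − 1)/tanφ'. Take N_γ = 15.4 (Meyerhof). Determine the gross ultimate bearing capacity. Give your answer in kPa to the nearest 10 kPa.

q_ult ≈ 830 kPa

tan29.9° = 0.575, so N_q = e^(π×0.575)·tan²(59.95°) = 6.089 × 2.988 = 18.19.
N_c = (18.19 − 1)/tan29.9° = 29.9.
Effective surcharge at the founding depth q = γ·D_f = 17.5 × 1.7 = 29.75 kPa.
With d_w = 0.68 m < B, γ̄ = 9.59 + (0.68/0.92) × (17.5 − 9.59) = 15.437 kN/m³.
q_ult = c·N_c + q·N_q + 0.5·γ·B·N_γ
     = 6 × 29.901 + 29.75 × 18.194 + 0.5 × 15.437 × 0.92 × 15.4
     = 179.41 + 541.26 + 109.35 = 830.02 kPa.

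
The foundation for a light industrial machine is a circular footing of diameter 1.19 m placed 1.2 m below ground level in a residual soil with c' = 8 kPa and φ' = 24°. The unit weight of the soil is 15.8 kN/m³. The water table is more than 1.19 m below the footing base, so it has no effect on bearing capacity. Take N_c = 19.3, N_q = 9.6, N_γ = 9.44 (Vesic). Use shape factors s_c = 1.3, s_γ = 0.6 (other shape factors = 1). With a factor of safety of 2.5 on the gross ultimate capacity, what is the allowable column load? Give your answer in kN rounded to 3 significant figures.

P_all ≈ 194 kN

Overburden at base level: q = 15.8 × 1.2 = 18.96 kPa.
Cohesion term c·N_c·s_c = 8 × 19.3 × 1.3 = 200.72 kPa; surcharge term q·N_q = 18.96 × 9.6 = 182.02 kPa; self-weight term 0.5·γ·B·N_γ·s_γ = 0.5 × 15.8 × 1.19 × 9.44 × 0.6 = 53.247 kPa.
q_ult = 200.72 + 182.02 + 53.247 = 435.98 kPa.
Gross allowable pressure q_all = 435.98 / 2.5 = 174.39 kPa.
Footing area = 1.1122 m², so allowable column load = 174.39 × 1.1122 = 193.96 kN.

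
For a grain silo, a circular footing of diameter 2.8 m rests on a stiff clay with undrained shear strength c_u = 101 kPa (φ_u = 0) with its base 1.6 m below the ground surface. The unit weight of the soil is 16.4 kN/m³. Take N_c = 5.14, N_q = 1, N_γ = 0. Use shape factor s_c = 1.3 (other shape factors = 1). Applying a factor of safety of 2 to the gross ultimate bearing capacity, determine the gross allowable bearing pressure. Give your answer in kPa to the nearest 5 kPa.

q_all ≈ 350 kPa

Effective surcharge at the founding depth q = γ·D_f = 16.4 × 1.6 = 26.24 kPa.
q_ult = c·N_c·s_c + q·N_q
     = 101 × 5.14 × 1.3 + 26.24 × 1
     = 674.88 + 26.24 = 701.12 kPa.
q_all = q_ult / FS = 701.12 / 2 = 350.56 kPa.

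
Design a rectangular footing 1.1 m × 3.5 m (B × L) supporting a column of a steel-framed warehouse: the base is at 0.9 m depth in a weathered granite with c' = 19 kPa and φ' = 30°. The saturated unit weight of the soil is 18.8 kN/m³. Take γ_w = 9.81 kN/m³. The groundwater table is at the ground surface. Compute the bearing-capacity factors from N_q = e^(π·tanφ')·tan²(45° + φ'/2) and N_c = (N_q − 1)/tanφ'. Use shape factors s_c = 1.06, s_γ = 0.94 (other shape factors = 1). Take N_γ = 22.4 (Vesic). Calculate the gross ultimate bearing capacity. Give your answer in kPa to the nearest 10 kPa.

tan30° = 0.5774, so N_q = e^(π×0.5774)·tan²(60°) = 6.134 × 3.0 = 18.4.
N_c = (18.4 − 1)/tan30° = 30.14.
γ' = 18.8 − 9.81 = 8.99 kN/m³ (submerged throughout). q = 8.99 × 0.9 = 8.091 kPa; the same γ' applies in the ½γBN_γ term.
c·N_c·s_c = 19 × 30.14 × 1.06 = 607.01 kPa
q·N_q = 8.091 × 18.401 = 148.88 kPa
0.5·γ·B·N_γ·s_γ = 0.5 × 8.99 × 1.1 × 22.4 × 0.94 = 104.11 kPa
q_ult = 607.01 + 148.88 + 104.11 = 860.01 kPa.

q_ult ≈ 860 kPa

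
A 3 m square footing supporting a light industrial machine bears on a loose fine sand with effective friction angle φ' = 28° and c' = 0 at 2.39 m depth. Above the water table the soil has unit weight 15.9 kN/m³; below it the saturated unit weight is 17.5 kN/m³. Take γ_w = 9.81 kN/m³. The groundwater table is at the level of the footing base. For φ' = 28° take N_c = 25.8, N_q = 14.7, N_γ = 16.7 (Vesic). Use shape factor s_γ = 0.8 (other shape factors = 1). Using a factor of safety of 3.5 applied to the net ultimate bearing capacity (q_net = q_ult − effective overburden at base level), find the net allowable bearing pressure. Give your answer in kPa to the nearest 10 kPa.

q = γ·D_f = 15.9 × 2.39 = 38.001 kPa.
For the ½γBN_γ term take γ' = 17.5 − 9.81 = 7.69 kN/m³ (soil below base is submerged).
q·N_q = 38.001 × 14.7 = 558.61 kPa
0.5·γ·B·N_γ·s_γ = 0.5 × 7.69 × 3 × 16.7 × 0.8 = 154.11 kPa
q_ult = 558.61 + 154.11 = 712.72 kPa.
Net ultimate: q_net = 712.72 − 38.001 = 674.72 kPa.
q_all(net) = 674.72 / 3.5 = 192.78 kPa.

q_all(net) ≈ 190 kPa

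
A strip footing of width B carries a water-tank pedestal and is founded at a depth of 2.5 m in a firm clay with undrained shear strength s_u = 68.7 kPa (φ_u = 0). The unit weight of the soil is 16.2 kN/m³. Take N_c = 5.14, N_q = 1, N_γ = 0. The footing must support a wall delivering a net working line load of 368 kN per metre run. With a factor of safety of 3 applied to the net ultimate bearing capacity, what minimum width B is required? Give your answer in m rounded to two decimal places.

Effective surcharge at the founding depth q = γ·D_f = 16.2 × 2.5 = 40.5 kPa.
q_ult = c·N_c + q·N_q
     = 68.7 × 5.14 + 40.5 × 1
     = 353.12 + 40.5 = 393.62 kPa.
For φ = 0 the ½γBN_γ term vanishes, so q_ult is independent of B. q_net = 393.62 − 40.5 = 353.12 kPa; q_all(net) = 353.12/3 = 117.71 kPa.
Required width B = w / q_all(net) = 368 / 117.71 = 3.126 m.

B = 3.13 m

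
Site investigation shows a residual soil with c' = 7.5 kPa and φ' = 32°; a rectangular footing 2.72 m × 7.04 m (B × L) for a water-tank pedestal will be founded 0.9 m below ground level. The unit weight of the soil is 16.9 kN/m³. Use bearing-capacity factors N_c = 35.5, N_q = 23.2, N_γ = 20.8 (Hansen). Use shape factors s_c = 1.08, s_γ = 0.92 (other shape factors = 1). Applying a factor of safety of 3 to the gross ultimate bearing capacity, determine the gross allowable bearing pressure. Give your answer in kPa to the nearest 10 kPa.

q_all ≈ 360 kPa

Overburden at base level: q = 16.9 × 0.9 = 15.21 kPa.
Cohesion term c·N_c·s_c = 7.5 × 35.5 × 1.08 = 287.55 kPa; surcharge term q·N_q = 15.21 × 23.2 = 352.87 kPa; self-weight term 0.5·γ·B·N_γ·s_γ = 0.5 × 16.9 × 2.72 × 20.8 × 0.92 = 439.82 kPa.
q_ult = 287.55 + 352.87 + 439.82 = 1080.2 kPa.
q_all = q_ult / FS = 1080.2 / 3 = 360.08 kPa.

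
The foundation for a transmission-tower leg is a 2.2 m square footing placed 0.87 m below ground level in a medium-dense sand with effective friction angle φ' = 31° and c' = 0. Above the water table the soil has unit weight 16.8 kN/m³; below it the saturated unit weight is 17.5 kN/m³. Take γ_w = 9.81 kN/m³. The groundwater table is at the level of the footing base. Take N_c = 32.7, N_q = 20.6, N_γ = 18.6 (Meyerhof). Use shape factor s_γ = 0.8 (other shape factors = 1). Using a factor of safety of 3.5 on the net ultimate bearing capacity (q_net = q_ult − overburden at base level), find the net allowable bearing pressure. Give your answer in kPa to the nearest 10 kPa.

q_all(net) ≈ 120 kPa

q = γ·D_f = 16.8 × 0.87 = 14.616 kPa.
For the ½γBN_γ term take γ' = 17.5 − 9.81 = 7.69 kN/m³ (soil below base is submerged).
q·N_q = 14.616 × 20.6 = 301.09 kPa
0.5·γ·B·N_γ·s_γ = 0.5 × 7.69 × 2.2 × 18.6 × 0.8 = 125.87 kPa
q_ult = 301.09 + 125.87 = 426.96 kPa.
q_net = 426.96 − 14.616 = 412.34 kPa.
q_all(net) = 412.34 / 3.5 = 117.81 kPa.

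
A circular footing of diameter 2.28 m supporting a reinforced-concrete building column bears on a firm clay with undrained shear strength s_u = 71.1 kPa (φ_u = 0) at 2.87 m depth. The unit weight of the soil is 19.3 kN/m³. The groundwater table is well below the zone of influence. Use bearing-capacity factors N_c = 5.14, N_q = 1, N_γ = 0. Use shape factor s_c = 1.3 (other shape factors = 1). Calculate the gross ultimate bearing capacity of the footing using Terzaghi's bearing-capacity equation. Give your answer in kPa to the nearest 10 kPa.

q_ult ≈ 530 kPa

q = γ·D_f = 19.3 × 2.87 = 55.391 kPa.
c·N_c·s_c = 71.1 × 5.14 × 1.3 = 475.09 kPa
q·N_q = 55.391 × 1 = 55.391 kPa
q_ult = 475.09 + 55.391 = 530.48 kPa.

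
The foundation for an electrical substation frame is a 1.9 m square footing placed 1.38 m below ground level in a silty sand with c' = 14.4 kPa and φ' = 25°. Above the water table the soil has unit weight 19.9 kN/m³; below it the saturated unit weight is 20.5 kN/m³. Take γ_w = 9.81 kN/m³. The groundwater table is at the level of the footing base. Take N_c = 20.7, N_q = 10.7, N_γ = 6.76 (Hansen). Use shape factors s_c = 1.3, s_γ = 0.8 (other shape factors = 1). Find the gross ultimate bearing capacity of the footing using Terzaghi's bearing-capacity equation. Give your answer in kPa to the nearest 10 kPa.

Effective surcharge at the founding depth q = γ·D_f = 19.9 × 1.38 = 27.462 kPa.
The water table coincides with the base, so in the self-weight term γ → γ' = 10.69 kN/m³.
q_ult = c·N_c·s_c + q·N_q + 0.5·γ·B·N_γ·s_γ
     = 14.4 × 20.7 × 1.3 + 27.462 × 10.7 + 0.5 × 10.69 × 1.9 × 6.76 × 0.8
     = 387.5 + 293.84 + 54.921 = 736.27 kPa.

q_ult ≈ 740 kPa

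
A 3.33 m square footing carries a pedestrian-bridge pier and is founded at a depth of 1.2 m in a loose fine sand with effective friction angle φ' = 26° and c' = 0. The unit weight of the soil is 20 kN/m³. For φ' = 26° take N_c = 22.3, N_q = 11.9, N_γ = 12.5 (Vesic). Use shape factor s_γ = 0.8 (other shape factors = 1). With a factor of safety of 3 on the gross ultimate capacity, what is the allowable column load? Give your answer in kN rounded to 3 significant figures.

P_all ≈ 2290 kN

q = γ·D_f = 20 × 1.2 = 24 kPa.
q·N_q = 24 × 11.9 = 285.6 kPa
0.5·γ·B·N_γ·s_γ = 0.5 × 20 × 3.33 × 12.5 × 0.8 = 333 kPa
q_ult = 285.6 + 333 = 618.6 kPa.
Gross allowable pressure q_all = 618.6 / 3 = 206.2 kPa.
Footing area = 11.0889 m², so allowable column load = 206.2 × 11.0889 = 2286.5 kN.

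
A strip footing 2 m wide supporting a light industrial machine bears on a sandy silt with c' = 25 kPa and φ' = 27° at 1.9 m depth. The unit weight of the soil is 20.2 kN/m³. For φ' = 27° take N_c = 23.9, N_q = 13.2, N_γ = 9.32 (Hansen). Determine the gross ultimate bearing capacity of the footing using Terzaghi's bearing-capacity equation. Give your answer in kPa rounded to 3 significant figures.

q_ult ≈ 1290 kPa

q = γ·D_f = 20.2 × 1.9 = 38.38 kPa.
c·N_c = 25 × 23.9 = 597.5 kPa
q·N_q = 38.38 × 13.2 = 506.62 kPa
0.5·γ·B·N_γ = 0.5 × 20.2 × 2 × 9.32 = 188.26 kPa
q_ult = 597.5 + 506.62 + 188.26 = 1292.4 kPa.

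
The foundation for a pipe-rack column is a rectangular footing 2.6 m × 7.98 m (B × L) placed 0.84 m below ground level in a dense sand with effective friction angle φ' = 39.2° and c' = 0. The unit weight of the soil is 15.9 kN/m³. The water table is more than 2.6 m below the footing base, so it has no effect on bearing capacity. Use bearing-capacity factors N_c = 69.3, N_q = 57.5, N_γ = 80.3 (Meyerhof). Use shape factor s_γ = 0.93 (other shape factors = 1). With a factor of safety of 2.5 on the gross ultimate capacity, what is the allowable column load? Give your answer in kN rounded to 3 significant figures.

q = γ·D_f = 15.9 × 0.84 = 13.356 kPa.
q·N_q = 13.356 × 57.5 = 767.97 kPa
0.5·γ·B·N_γ·s_γ = 0.5 × 15.9 × 2.6 × 80.3 × 0.93 = 1543.6 kPa
q_ult = 767.97 + 1543.6 = 2311.6 kPa.
Gross allowable pressure q_all = 2311.6 / 2.5 = 924.63 kPa.
Footing area = 20.748 m², so allowable column load = 924.63 × 20.748 = 19184 kN.

P_all ≈ 19200 kN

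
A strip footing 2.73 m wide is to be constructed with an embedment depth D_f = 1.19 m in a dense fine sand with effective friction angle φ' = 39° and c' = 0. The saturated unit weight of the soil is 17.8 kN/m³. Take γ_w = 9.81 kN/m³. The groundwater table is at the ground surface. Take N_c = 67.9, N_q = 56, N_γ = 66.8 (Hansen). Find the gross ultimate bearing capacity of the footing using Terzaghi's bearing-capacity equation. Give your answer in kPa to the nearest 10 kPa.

q_ult ≈ 1260 kPa

With the water table at the surface the whole profile is submerged: γ' = 17.8 − 9.81 = 7.99 kN/m³, so q = γ'·D_f = 9.5081 kPa; the same γ' applies in the ½γBN_γ term.
q_ult = q·N_q + 0.5·γ·B·N_γ
     = 9.5081 × 56 + 0.5 × 7.99 × 2.73 × 66.8
     = 532.45 + 728.54 = 1261 kPa.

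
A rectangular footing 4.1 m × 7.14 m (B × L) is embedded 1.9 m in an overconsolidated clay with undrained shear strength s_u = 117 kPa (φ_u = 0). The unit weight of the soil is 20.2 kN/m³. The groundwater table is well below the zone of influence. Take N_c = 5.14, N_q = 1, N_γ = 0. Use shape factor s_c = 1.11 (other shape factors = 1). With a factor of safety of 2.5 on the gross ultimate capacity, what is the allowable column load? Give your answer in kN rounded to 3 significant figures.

Overburden at base level: q = 20.2 × 1.9 = 38.38 kPa.
Cohesion term c·N_c·s_c = 117 × 5.14 × 1.11 = 667.53 kPa; surcharge term q·N_q = 38.38 × 1 = 38.38 kPa.
q_ult = 667.53 + 38.38 = 705.91 kPa.
Gross allowable pressure q_all = 705.91 / 2.5 = 282.36 kPa.
Footing area = 29.274 m², so allowable column load = 282.36 × 29.274 = 8265.9 kN.

P_all ≈ 8270 kN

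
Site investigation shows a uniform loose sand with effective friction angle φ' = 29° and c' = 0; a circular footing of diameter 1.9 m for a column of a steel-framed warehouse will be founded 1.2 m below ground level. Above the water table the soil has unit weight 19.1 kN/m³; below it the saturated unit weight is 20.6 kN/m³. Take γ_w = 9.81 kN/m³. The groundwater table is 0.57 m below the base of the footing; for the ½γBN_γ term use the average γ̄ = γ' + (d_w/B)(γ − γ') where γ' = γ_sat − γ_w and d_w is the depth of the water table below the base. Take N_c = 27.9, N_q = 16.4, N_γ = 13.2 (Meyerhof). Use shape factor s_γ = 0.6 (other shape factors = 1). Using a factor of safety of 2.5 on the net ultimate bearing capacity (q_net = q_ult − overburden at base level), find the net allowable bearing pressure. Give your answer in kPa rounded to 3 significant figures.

Overburden at base level: q = 19.1 × 1.2 = 22.92 kPa.
The water table is 0.57 m below the base (< B = 1.9 m), so the ½γBN_γ term uses γ̄ = γ' + (d_w/B)(γ − γ') = 10.79 + (0.57/1.9)(19.1 − 10.79) = 13.283 kN/m³.
Surcharge term q·N_q = 22.92 × 16.4 = 375.89 kPa; self-weight term 0.5·γ·B·N_γ·s_γ = 0.5 × 13.283 × 1.9 × 13.2 × 0.6 = 99.941 kPa.
q_ult = 375.89 + 99.941 = 475.83 kPa.
q_net = 475.83 − 22.92 = 452.91 kPa.
q_all(net) = 452.91 / 2.5 = 181.16 kPa.

q_all(net) ≈ 181 kPa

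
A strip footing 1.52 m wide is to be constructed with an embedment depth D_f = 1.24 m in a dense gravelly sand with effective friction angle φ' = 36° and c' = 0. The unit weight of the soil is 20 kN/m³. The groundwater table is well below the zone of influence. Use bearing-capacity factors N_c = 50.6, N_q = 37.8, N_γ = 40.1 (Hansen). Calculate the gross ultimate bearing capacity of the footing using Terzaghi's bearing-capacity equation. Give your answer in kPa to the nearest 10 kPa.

q = γ·D_f = 20 × 1.24 = 24.8 kPa.
q·N_q = 24.8 × 37.8 = 937.44 kPa
0.5·γ·B·N_γ = 0.5 × 20 × 1.52 × 40.1 = 609.52 kPa
q_ult = 937.44 + 609.52 = 1547 kPa.

q_ult ≈ 1550 kPa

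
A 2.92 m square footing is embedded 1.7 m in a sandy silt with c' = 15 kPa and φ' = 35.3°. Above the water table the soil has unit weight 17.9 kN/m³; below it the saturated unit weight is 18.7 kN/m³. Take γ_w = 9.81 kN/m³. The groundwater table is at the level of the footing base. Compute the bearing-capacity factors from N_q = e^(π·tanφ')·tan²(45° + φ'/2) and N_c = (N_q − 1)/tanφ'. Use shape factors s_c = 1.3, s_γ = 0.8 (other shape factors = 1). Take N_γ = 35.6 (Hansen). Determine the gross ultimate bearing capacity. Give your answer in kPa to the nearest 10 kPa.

tan35.3° = 0.708, so N_q = e^(π×0.708)·tan²(62.65°) = 9.248 × 3.738 = 34.57.
N_c = (34.57 − 1)/tan35.3° = 47.41.
q = γ·D_f = 17.9 × 1.7 = 30.43 kPa.
For the ½γBN_γ term take γ' = 18.7 − 9.81 = 8.89 kN/m³ (soil below base is submerged).
c·N_c·s_c = 15 × 47.406 × 1.3 = 924.42 kPa
q·N_q = 30.43 × 34.565 = 1051.8 kPa
0.5·γ·B·N_γ·s_γ = 0.5 × 8.89 × 2.92 × 35.6 × 0.8 = 369.65 kPa
q_ult = 924.42 + 1051.8 + 369.65 = 2345.9 kPa.

q_ult ≈ 2350 kPa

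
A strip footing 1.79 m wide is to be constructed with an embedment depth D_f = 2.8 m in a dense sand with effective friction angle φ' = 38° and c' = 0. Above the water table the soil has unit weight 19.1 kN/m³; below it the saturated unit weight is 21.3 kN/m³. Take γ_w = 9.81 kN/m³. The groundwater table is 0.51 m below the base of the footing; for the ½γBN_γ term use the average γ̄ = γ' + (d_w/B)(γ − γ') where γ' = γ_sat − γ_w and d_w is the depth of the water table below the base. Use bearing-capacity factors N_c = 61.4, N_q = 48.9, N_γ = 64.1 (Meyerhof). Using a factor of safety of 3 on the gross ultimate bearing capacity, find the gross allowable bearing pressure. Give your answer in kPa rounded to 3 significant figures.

q = γ·D_f = 19.1 × 2.8 = 53.48 kPa.
γ' = 11.49 kN/m³; averaging over the depth B below the base, γ̄ = γ' + (d_w/B)(γ − γ') = 13.658 kN/m³.
q·N_q = 53.48 × 48.9 = 2615.2 kPa
0.5·γ·B·N_γ = 0.5 × 13.658 × 1.79 × 64.1 = 783.56 kPa
q_ult = 2615.2 + 783.56 = 3398.7 kPa.
q_all = 3398.7 / 3 = 1132.9 kPa.

q_all ≈ 1130 kPa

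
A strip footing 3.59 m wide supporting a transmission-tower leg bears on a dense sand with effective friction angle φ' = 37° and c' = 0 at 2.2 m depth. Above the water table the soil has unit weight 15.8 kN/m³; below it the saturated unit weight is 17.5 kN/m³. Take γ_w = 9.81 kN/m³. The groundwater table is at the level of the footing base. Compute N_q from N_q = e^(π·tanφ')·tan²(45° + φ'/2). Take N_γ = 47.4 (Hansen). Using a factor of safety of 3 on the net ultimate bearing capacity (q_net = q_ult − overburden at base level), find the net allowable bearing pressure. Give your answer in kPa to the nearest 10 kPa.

q_all(net) ≈ 700 kPa

N_q = e^(π·tan37°)·tan²(63.5°) = 42.92.
Overburden at base level: q = 15.8 × 2.2 = 34.76 kPa.
Below the base the soil is submerged, so the ½γBN_γ term uses γ' = 17.5 − 9.81 = 7.69 kN/m³.
Surcharge term q·N_q = 34.76 × 42.92 = 1491.9 kPa; self-weight term 0.5·γ·B·N_γ = 0.5 × 7.69 × 3.59 × 47.4 = 654.29 kPa.
q_ult = 1491.9 + 654.29 = 2146.2 kPa.
q_net = 2146.2 − 34.76 = 2111.4 kPa.
q_all(net) = 2111.4 / 3 = 703.81 kPa.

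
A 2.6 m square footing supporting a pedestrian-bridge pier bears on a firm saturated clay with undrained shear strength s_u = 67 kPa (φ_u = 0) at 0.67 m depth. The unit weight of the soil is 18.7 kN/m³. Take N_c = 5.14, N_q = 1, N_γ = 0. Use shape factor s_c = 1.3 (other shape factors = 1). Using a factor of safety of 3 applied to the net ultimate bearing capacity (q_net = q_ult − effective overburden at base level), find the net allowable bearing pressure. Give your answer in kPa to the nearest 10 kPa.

Effective surcharge at the founding depth q = γ·D_f = 18.7 × 0.67 = 12.529 kPa.
q_ult = c·N_c·s_c + q·N_q
     = 67 × 5.14 × 1.3 + 12.529 × 1
     = 447.69 + 12.529 = 460.22 kPa.
Net ultimate: q_net = 460.22 − 12.529 = 447.69 kPa.
q_all(net) = 447.69 / 3 = 149.23 kPa.

q_all(net) ≈ 150 kPa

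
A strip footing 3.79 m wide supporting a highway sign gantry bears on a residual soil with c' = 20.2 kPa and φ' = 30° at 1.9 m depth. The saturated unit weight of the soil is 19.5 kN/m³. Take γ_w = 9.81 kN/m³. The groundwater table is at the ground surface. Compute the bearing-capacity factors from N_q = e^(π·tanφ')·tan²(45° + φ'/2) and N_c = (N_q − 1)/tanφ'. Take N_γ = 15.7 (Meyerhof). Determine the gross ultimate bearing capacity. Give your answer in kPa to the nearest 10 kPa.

q_ult ≈ 1240 kPa

tan30° = 0.5774, so N_q = e^(π×0.5774)·tan²(60°) = 6.134 × 3.0 = 18.4.
N_c = (18.4 − 1)/tan30° = 30.14.
γ' = 19.5 − 9.81 = 9.69 kN/m³ (submerged throughout). q = 9.69 × 1.9 = 18.411 kPa; the same γ' applies in the ½γBN_γ term.
c·N_c = 20.2 × 30.14 = 608.82 kPa
q·N_q = 18.411 × 18.401 = 338.78 kPa
0.5·γ·B·N_γ = 0.5 × 9.69 × 3.79 × 15.7 = 288.29 kPa
q_ult = 608.82 + 338.78 + 288.29 = 1235.9 kPa.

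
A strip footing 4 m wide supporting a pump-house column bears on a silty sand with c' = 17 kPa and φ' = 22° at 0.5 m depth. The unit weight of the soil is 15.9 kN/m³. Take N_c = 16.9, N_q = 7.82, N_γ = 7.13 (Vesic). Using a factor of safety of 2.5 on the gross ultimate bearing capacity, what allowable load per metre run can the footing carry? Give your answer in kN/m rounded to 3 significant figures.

q = γ·D_f = 15.9 × 0.5 = 7.95 kPa.
c·N_c = 17 × 16.9 = 287.3 kPa
q·N_q = 7.95 × 7.82 = 62.169 kPa
0.5·γ·B·N_γ = 0.5 × 15.9 × 4 × 7.13 = 226.73 kPa
q_ult = 287.3 + 62.169 + 226.73 = 576.2 kPa.
Gross allowable pressure q_all = 576.2 / 2.5 = 230.48 kPa.
Allowable wall load = q_all × B = 230.48 × 4 = 921.92 kN per metre run.

≈ 922 kN/m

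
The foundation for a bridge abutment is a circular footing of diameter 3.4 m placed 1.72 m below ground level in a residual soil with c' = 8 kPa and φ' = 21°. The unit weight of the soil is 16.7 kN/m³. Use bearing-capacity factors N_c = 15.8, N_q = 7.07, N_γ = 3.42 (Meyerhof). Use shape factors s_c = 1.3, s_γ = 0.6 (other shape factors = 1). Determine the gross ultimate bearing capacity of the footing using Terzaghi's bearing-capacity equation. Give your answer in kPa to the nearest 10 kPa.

Effective surcharge at the founding depth q = γ·D_f = 16.7 × 1.72 = 28.724 kPa.
q_ult = c·N_c·s_c + q·N_q + 0.5·γ·B·N_γ·s_γ
     = 8 × 15.8 × 1.3 + 28.724 × 7.07 + 0.5 × 16.7 × 3.4 × 3.42 × 0.6
     = 164.32 + 203.08 + 58.256 = 425.65 kPa.

q_ult ≈ 430 kPa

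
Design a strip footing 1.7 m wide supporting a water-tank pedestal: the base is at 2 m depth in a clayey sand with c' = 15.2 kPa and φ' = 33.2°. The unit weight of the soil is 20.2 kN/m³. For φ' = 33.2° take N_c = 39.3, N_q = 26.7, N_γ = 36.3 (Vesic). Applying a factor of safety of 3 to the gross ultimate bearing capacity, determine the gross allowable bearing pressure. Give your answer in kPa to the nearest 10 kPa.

q_all ≈ 770 kPa

q = γ·D_f = 20.2 × 2 = 40.4 kPa.
c·N_c = 15.2 × 39.3 = 597.36 kPa
q·N_q = 40.4 × 26.7 = 1078.7 kPa
0.5·γ·B·N_γ = 0.5 × 20.2 × 1.7 × 36.3 = 623.27 kPa
q_ult = 597.36 + 1078.7 + 623.27 = 2299.3 kPa.
q_all = q_ult / FS = 2299.3 / 3 = 766.44 kPa.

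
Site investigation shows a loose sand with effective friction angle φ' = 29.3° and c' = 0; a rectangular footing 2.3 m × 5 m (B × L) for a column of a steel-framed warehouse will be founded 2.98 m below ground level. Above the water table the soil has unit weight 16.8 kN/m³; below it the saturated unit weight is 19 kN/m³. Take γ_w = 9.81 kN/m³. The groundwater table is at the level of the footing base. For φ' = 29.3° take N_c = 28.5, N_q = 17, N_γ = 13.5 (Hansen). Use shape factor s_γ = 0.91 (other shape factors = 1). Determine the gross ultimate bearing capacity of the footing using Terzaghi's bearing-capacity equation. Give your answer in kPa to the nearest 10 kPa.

q_ult ≈ 980 kPa

q = γ·D_f = 16.8 × 2.98 = 50.064 kPa.
For the ½γBN_γ term take γ' = 19 − 9.81 = 9.19 kN/m³ (soil below base is submerged).
q·N_q = 50.064 × 17 = 851.09 kPa
0.5·γ·B·N_γ·s_γ = 0.5 × 9.19 × 2.3 × 13.5 × 0.91 = 129.83 kPa
q_ult = 851.09 + 129.83 = 980.92 kPa.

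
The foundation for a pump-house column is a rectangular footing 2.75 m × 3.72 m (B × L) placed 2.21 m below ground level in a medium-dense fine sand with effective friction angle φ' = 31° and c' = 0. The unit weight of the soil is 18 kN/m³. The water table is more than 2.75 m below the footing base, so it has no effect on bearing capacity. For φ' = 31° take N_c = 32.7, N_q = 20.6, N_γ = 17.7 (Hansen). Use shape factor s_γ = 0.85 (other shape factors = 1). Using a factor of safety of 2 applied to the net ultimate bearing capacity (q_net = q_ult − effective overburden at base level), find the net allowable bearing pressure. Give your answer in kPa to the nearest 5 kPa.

Overburden at base level: q = 18 × 2.21 = 39.78 kPa.
Surcharge term q·N_q = 39.78 × 20.6 = 819.47 kPa; self-weight term 0.5·γ·B·N_γ·s_γ = 0.5 × 18 × 2.75 × 17.7 × 0.85 = 372.36 kPa.
q_ult = 819.47 + 372.36 = 1191.8 kPa.
Net ultimate: q_net = 1191.8 − 39.78 = 1152.1 kPa.
q_all(net) = 1152.1 / 2 = 576.03 kPa.

q_all(net) ≈ 575 kPa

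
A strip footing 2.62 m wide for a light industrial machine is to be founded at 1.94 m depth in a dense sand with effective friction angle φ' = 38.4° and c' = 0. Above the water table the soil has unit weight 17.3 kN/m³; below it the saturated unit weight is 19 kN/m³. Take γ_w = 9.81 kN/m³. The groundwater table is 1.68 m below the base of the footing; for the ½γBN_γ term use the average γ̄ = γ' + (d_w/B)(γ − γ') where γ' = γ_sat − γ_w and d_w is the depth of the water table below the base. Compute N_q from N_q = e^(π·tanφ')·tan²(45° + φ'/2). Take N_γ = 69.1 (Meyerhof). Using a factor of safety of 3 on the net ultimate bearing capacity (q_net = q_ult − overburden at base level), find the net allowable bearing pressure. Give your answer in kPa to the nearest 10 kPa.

N_q = e^(π·tan38.4°)·tan²(64.2°) = 51.61.
Effective surcharge at the founding depth q = γ·D_f = 17.3 × 1.94 = 33.562 kPa.
With d_w = 1.68 m < B, γ̄ = 9.19 + (1.68/2.62) × (17.3 − 9.19) = 14.39 kN/m³.
q_ult = q·N_q + 0.5·γ·B·N_γ
     = 33.562 × 51.611 + 0.5 × 14.39 × 2.62 × 69.1
     = 1732.2 + 1302.6 = 3034.8 kPa.
q_net = 3034.8 − 33.562 = 3001.2 kPa.
q_all(net) = 3001.2 / 3 = 1000.4 kPa.

q_all(net) ≈ 1000 kPa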